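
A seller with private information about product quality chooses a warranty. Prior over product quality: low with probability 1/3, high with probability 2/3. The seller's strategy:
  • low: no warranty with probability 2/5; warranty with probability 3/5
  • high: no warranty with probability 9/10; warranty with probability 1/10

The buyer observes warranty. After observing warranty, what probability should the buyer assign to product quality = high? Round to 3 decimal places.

0.250

Apply Bayes' rule using the sender's strategy as the likelihood.
P(warranty) = (1/3)·(3/5) + (2/3)·(1/10) = 4/15
P(high | warranty) = ((2/3)·(1/10)) / (4/15) = (1/15) / (4/15) = 1/4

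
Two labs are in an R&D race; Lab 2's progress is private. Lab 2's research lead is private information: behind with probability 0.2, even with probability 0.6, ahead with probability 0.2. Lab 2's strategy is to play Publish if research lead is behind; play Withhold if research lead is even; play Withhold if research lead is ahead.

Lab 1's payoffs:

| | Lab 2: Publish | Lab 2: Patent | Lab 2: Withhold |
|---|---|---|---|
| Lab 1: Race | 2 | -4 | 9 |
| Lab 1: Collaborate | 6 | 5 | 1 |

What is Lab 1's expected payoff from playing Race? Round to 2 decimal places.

7.60

Take the expectation over Lab 2's research lead, weighting each type's action by its prior probability.
E[Race] = 0.2·2 + 0.6·9 + 0.2·9 = 0.4 + 5.4 + 1.8 = 7.6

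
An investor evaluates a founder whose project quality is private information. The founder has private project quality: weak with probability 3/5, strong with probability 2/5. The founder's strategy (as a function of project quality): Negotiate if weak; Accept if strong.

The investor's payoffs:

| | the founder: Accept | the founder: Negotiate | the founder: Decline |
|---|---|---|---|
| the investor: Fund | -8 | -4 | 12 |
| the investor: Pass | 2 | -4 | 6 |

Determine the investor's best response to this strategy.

Compute the investor's expected payoff for each action, taking the expectation over the founder's type.
E[Fund] = 3/5·(-4) + 2/5·(-8) = -28/5
E[Pass] = 3/5·(-4) + 2/5·(2) = -8/5
Best response: Pass (-8/5 is the largest).

Pass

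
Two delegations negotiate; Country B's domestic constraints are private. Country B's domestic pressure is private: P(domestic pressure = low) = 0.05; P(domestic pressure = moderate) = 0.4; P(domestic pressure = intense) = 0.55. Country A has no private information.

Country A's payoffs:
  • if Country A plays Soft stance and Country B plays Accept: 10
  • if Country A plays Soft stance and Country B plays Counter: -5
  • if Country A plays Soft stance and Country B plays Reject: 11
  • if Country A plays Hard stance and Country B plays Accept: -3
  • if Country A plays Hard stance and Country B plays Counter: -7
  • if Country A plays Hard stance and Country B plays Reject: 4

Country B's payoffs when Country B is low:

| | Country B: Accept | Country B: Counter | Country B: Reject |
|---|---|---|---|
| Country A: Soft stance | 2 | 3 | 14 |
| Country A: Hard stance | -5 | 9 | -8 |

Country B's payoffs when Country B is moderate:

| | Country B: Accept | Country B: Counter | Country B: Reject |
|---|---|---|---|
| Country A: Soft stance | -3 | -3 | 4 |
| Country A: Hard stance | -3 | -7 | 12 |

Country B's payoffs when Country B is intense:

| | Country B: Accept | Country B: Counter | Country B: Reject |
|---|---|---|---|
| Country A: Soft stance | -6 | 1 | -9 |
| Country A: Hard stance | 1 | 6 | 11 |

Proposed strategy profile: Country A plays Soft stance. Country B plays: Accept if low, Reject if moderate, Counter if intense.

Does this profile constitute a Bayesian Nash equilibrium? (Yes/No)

No

Country A plays Soft stance: E[Soft stance] = 0.05·(10) + 0.4·(11) + 0.55·(-5) = 2.15; E[Hard stance] = -2.4. Best-responding. ✓
Country B (domestic pressure low), facing Soft stance: Accept gives 2, Counter gives 3, Reject gives 14. Proposed Accept is not best — profitable deviation exists. ✗
Country B (domestic pressure moderate), facing Soft stance: Accept gives -3, Counter gives -3, Reject gives 4. Proposed Reject is best. ✓
Country B (domestic pressure intense), facing Soft stance: Accept gives -6, Counter gives 1, Reject gives -9. Proposed Counter is best. ✓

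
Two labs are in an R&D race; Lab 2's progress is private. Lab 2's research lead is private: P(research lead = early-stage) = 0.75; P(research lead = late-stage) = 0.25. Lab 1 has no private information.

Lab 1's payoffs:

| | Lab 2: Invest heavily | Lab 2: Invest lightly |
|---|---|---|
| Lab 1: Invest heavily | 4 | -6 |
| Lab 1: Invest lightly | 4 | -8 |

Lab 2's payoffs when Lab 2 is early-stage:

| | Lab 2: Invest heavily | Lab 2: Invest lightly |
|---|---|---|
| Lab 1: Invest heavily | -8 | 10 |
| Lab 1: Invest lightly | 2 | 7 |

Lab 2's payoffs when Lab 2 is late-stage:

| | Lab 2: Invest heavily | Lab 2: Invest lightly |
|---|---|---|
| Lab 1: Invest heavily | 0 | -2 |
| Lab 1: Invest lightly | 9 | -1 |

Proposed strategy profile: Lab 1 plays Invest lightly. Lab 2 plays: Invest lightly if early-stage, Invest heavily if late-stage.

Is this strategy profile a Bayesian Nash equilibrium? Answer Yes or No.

No

A profile is a BNE iff every type of every player is best-responding given beliefs about the other side.
Lab 1 plays Invest lightly: E[Invest lightly] = 0.75·(-8) + 0.25·(4) = -5; E[Invest heavily] = -3.5. Not best-responding. ✗
Lab 2 (research lead early-stage), facing Invest lightly: Invest heavily gives 2, Invest lightly gives 7. Proposed Invest lightly is best. ✓
Lab 2 (research lead late-stage), facing Invest lightly: Invest heavily gives 9, Invest lightly gives -1. Proposed Invest heavily is best. ✓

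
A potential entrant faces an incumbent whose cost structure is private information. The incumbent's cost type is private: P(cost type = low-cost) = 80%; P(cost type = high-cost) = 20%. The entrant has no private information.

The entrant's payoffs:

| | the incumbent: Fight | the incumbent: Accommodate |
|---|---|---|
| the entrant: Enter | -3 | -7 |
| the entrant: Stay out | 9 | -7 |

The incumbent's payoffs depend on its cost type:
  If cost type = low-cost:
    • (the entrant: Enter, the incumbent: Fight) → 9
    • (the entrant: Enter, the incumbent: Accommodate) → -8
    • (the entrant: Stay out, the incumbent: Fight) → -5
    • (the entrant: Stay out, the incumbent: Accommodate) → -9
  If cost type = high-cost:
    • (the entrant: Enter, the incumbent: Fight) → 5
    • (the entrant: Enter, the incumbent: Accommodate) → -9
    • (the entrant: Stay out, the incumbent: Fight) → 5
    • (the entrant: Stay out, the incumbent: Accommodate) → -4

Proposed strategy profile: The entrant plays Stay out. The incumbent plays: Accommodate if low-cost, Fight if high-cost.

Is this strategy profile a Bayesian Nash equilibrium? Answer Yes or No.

No

The entrant plays Stay out: E[Stay out] = 0.8·(-7) + 0.2·(9) = -3.8; E[Enter] = -6.2. Best-responding. ✓
The incumbent (cost type low-cost), facing Stay out: Fight gives -5, Accommodate gives -9. Proposed Accommodate is not best — profitable deviation exists. ✗
The incumbent (cost type high-cost), facing Stay out: Fight gives 5, Accommodate gives -4. Proposed Fight is best. ✓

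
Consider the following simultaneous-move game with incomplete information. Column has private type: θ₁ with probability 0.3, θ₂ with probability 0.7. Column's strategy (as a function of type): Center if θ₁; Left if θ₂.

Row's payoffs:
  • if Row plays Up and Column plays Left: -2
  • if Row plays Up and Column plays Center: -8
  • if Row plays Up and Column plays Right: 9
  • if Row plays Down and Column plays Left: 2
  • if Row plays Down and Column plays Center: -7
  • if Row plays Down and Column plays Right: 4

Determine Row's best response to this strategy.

E[Up] = 0.3·(-8) + 0.7·(-2) = -3.8
E[Down] = 0.3·(-7) + 0.7·(2) = -0.7
Best response: Down (-0.7 is the largest).

Down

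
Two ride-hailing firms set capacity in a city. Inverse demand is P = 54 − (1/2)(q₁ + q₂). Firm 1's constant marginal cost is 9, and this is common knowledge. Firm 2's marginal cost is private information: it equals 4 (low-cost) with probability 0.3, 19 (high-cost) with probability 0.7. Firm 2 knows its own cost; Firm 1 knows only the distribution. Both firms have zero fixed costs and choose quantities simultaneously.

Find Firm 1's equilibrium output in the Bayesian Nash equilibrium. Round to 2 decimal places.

33.67

Each type of Firm 2 best-responds to q₁; Firm 1 best-responds to the expected q₂ over Firm 2's types.
Firm 2 with cost c maximizes (54 − (1/2)(q₁+q₂) − c)·q₂, giving q₂(c) = (54 − c − (1/2)q₁).
E[c₂] = 0.3·4 + 0.7·19 = 14.5
Firm 1's FOC against E[q₂] yields q₁ = (54 − 2·9 + E[c₂])/(3/2) = (54 − 18 + 14.5)/(3/2) = 33.6667.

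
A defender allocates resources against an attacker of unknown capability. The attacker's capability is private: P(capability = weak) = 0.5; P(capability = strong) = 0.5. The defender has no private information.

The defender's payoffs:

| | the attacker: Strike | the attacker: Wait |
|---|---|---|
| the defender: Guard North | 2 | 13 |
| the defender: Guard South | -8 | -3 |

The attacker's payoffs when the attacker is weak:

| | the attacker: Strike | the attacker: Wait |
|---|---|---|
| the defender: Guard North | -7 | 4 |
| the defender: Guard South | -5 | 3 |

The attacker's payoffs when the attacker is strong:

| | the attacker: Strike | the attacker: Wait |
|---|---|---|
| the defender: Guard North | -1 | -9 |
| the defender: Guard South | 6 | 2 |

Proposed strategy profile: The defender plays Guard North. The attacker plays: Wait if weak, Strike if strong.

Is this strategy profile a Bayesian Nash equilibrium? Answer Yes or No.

Yes

A profile is a BNE iff every type of every player is best-responding given beliefs about the other side.
The defender plays Guard North: E[Guard North] = 0.5·(13) + 0.5·(2) = 7.5; E[Guard South] = -5.5. Best-responding. ✓
The attacker (capability weak), facing Guard North: Strike gives -7, Wait gives 4. Proposed Wait is best. ✓
The attacker (capability strong), facing Guard North: Strike gives -1, Wait gives -9. Proposed Strike is best. ✓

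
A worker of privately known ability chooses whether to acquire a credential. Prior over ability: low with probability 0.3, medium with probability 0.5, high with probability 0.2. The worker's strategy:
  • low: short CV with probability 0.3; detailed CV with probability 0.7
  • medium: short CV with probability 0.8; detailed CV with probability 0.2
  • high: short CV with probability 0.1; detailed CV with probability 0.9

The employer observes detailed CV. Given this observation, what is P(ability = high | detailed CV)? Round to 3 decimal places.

0.367

P(detailed CV) = 0.3·0.7 + 0.5·0.2 + 0.2·0.9 = 0.49
P(high | detailed CV) = (0.2·0.9) / 0.49 = 0.18 / 0.49 = 0.367347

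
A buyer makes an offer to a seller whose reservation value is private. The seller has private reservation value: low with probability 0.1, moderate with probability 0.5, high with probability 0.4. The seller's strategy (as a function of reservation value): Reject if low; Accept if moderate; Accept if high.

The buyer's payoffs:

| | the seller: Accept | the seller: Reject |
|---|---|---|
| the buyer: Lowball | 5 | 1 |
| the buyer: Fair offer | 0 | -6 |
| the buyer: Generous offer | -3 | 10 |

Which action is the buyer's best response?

E[Lowball] = 0.1·(1) + 0.5·(5) + 0.4·(5) = 4.6
E[Fair offer] = 0.1·(-6) + 0.5·(0) + 0.4·(0) = -0.6
E[Generous offer] = 0.1·(10) + 0.5·(-3) + 0.4·(-3) = -1.7
Best response: Lowball (4.6 is the largest).

Lowball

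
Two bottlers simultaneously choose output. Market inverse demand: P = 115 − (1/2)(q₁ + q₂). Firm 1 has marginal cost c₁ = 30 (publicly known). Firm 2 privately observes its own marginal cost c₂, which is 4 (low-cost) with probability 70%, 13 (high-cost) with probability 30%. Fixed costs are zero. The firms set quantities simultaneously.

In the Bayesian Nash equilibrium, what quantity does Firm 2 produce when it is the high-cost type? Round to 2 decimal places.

Firm 2 with cost c maximizes (115 − (1/2)(q₁+q₂) − c)·q₂, giving q₂(c) = (115 − c − (1/2)q₁).
E[c₂] = 0.7·4 + 0.3·13 = 6.7
Firm 1's FOC against E[q₂] yields q₁ = (115 − 2·30 + E[c₂])/(3/2) = (115 − 60 + 6.7)/(3/2) = 41.1333.
q₂(high-cost) = (115 − 13 − (1/2)·41.1333) = 81.4333.

81.43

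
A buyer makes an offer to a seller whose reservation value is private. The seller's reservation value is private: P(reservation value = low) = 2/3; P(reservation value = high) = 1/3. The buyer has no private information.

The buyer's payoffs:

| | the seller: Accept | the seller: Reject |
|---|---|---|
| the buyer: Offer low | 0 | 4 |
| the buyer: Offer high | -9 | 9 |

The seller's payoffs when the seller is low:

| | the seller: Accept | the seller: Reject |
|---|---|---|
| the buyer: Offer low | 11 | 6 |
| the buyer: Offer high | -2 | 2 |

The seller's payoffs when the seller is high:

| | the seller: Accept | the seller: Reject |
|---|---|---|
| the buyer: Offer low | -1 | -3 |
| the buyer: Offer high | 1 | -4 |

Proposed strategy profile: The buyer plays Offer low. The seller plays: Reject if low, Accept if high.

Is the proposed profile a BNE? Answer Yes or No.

The buyer plays Offer low: E[Offer low] = 2/3·(4) + 1/3·(0) = 8/3; E[Offer high] = 3. Not best-responding. ✗
The seller (reservation value low), facing Offer low: Accept gives 11, Reject gives 6. Proposed Reject is not best — profitable deviation exists. ✗
The seller (reservation value high), facing Offer low: Accept gives -1, Reject gives -3. Proposed Accept is best. ✓

No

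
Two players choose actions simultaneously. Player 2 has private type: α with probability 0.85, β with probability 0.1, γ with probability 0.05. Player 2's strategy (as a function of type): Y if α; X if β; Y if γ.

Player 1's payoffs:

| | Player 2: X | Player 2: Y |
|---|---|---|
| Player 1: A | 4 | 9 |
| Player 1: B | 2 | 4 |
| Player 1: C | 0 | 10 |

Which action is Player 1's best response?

Compute Player 1's expected payoff for each action, taking the expectation over Player 2's type.
E[A] = 0.85·(9) + 0.1·(4) + 0.05·(9) = 8.5
E[B] = 0.85·(4) + 0.1·(2) + 0.05·(4) = 3.8
E[C] = 0.85·(10) + 0.1·(0) + 0.05·(10) = 9
Best response: C (9 is the largest).

C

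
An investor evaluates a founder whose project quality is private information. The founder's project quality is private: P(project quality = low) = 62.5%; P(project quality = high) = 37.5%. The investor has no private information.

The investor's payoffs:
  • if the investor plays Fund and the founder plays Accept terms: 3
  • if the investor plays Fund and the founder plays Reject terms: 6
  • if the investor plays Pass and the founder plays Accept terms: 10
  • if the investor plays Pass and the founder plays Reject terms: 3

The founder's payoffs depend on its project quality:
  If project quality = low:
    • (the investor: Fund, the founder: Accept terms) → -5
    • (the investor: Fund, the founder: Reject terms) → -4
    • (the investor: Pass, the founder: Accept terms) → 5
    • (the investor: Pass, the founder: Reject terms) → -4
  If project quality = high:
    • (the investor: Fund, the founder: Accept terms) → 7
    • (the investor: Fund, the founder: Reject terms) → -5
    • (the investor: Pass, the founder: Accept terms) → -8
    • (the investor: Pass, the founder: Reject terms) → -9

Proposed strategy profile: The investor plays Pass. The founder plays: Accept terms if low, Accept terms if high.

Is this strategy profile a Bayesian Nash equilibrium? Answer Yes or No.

The investor plays Pass: E[Pass] = 0.625·(10) + 0.375·(10) = 10; E[Fund] = 3. Best-responding. ✓
The founder (project quality low), facing Pass: Accept terms gives 5, Reject terms gives -4. Proposed Accept terms is best. ✓
The founder (project quality high), facing Pass: Accept terms gives -8, Reject terms gives -9. Proposed Accept terms is best. ✓

Yes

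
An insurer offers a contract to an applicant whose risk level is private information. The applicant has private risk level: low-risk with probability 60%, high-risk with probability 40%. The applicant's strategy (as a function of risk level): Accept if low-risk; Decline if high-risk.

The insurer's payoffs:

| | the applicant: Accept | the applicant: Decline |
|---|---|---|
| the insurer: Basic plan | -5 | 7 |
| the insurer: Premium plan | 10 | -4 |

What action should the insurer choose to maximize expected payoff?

Compute the insurer's expected payoff for each action, taking the expectation over the applicant's type.
E[Basic plan] = 0.6·(-5) + 0.4·(7) = -0.2
E[Premium plan] = 0.6·(10) + 0.4·(-4) = 4.4
Best response: Premium plan (4.4 is the largest).

Premium plan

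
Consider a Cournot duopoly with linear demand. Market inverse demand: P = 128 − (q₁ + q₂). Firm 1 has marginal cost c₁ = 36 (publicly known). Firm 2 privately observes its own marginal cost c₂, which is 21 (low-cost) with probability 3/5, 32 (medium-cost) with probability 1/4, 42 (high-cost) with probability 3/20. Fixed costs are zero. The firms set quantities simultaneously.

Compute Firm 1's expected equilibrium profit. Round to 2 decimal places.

Type-c best response for Firm 2: q₂(c) = (128 − c)/2 − q₁/2.
Firm 1 maximizes expected profit; its first-order condition is 128 − 2q₁ − E[q₂] − 36 = 0.
Substituting E[q₂] and solving: E[c₂] = 26.9, so q₁ = (128 − 2·36 + 26.9)/3 = 27.6333.
E[P] = 128 − (q₁ + E[q₂]) = 63.6333; Firm 1's expected profit = (E[P] − 36)·q₁ = (63.6333 − 36)·27.6333 = 763.601.

763.60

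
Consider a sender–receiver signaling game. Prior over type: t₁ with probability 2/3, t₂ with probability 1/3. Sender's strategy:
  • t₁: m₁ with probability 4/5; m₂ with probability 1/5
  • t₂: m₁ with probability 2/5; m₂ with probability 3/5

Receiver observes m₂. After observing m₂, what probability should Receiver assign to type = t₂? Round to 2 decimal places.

0.60

Apply Bayes' rule using the sender's strategy as the likelihood.
P(m₂) = (2/3)·(1/5) + (1/3)·(3/5) = 1/3
P(t₂ | m₂) = ((1/3)·(3/5)) / (1/3) = (1/5) / (1/3) = 3/5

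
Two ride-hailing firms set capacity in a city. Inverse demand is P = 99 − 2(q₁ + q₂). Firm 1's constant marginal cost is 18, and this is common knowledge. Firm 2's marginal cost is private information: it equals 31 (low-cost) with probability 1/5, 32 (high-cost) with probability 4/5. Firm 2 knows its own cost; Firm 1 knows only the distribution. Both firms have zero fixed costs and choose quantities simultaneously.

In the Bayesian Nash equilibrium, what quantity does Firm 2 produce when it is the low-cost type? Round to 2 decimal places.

9.10

Type-c best response for Firm 2: q₂(c) = (99 − c)/4 − q₁/2.
Firm 1 maximizes expected profit; its first-order condition is 99 − 4q₁ − 2E[q₂] − 18 = 0.
Substituting E[q₂] and solving: E[c₂] = 31.8, so q₁ = (99 − 2·18 + 31.8)/6 = 15.8.
q₂(low-cost) = (99 − 31 − 2·15.8)/4 = 9.1.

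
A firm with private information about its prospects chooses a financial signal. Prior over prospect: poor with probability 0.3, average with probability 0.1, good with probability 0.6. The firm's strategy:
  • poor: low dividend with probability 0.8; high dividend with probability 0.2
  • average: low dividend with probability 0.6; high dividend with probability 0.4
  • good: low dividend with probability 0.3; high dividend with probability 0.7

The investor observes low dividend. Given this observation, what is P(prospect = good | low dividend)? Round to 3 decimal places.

P(low dividend) = 0.3·0.8 + 0.1·0.6 + 0.6·0.3 = 0.48
P(good | low dividend) = (0.6·0.3) / 0.48 = 0.18 / 0.48 = 0.375

0.375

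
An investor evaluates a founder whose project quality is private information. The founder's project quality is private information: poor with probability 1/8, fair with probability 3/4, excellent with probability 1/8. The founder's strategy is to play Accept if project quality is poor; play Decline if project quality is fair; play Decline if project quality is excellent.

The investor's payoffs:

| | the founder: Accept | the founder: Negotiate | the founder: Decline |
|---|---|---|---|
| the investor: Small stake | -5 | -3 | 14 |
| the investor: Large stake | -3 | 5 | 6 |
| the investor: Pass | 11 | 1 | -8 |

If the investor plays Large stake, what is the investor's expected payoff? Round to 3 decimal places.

E[Large stake] = 1/8·(-3) + 3/4·6 + 1/8·6 = (-3/8) + 9/2 + 3/4 = 39/8

4.875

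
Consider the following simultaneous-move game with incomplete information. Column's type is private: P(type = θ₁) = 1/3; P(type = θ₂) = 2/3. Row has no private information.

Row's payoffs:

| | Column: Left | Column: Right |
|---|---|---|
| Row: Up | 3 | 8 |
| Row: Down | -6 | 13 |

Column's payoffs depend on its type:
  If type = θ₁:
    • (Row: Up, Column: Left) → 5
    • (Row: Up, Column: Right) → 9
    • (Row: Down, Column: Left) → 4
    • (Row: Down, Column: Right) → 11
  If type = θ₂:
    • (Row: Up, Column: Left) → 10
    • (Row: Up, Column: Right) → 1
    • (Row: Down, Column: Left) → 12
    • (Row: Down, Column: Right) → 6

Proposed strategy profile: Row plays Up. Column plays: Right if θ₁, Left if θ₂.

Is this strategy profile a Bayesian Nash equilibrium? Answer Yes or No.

A profile is a BNE iff every type of every player is best-responding given beliefs about the other side.
Row plays Up: E[Up] = 1/3·(8) + 2/3·(3) = 14/3; E[Down] = 1/3. Best-responding. ✓
Column (type θ₁), facing Up: Left gives 5, Right gives 9. Proposed Right is best. ✓
Column (type θ₂), facing Up: Left gives 10, Right gives 1. Proposed Left is best. ✓

Yes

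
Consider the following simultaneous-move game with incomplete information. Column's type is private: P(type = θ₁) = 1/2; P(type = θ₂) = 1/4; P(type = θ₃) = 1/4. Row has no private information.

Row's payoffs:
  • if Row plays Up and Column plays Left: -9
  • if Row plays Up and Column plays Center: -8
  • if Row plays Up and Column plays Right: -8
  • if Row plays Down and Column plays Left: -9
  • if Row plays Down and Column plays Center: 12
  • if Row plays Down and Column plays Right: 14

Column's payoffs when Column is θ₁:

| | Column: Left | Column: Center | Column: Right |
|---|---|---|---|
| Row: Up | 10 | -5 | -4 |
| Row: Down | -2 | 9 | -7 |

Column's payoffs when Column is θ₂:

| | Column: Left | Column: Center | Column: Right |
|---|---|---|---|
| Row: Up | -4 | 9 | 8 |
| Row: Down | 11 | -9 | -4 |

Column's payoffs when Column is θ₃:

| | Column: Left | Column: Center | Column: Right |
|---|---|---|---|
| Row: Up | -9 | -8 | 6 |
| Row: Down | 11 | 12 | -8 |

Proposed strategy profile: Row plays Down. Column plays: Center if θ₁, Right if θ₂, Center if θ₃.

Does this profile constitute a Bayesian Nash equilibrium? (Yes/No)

No

A profile is a BNE iff every type of every player is best-responding given beliefs about the other side.
Row plays Down: E[Down] = 1/2·(12) + 1/4·(14) + 1/4·(12) = 25/2; E[Up] = -8. Best-responding. ✓
Column (type θ₁), facing Down: Left gives -2, Center gives 9, Right gives -7. Proposed Center is best. ✓
Column (type θ₂), facing Down: Left gives 11, Center gives -9, Right gives -4. Proposed Right is not best — profitable deviation exists. ✗
Column (type θ₃), facing Down: Left gives 11, Center gives 12, Right gives -8. Proposed Center is best. ✓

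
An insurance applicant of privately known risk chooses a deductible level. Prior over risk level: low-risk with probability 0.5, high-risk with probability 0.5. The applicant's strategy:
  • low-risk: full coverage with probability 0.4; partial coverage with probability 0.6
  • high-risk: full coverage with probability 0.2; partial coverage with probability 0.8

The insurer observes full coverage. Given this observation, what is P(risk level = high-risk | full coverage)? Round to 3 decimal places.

0.333

Apply Bayes' rule using the sender's strategy as the likelihood.
P(full coverage) = 0.5·0.4 + 0.5·0.2 = 0.3
P(high-risk | full coverage) = (0.5·0.2) / 0.3 = 0.1 / 0.3 = 0.333333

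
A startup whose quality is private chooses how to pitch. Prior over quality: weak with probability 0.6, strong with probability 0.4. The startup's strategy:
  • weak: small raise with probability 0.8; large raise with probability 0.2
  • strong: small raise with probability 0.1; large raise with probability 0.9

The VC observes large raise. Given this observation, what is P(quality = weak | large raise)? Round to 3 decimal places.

0.250

P(large raise) = 0.6·0.2 + 0.4·0.9 = 0.48
P(weak | large raise) = (0.6·0.2) / 0.48 = 0.12 / 0.48 = 0.25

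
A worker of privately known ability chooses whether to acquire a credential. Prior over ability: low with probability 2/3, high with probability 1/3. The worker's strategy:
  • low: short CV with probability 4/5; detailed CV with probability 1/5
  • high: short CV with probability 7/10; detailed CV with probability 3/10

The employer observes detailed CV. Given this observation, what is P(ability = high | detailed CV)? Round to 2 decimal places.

0.43

P(detailed CV) = (2/3)·(1/5) + (1/3)·(3/10) = 7/30
P(high | detailed CV) = ((1/3)·(3/10)) / (7/30) = (1/10) / (7/30) = 3/7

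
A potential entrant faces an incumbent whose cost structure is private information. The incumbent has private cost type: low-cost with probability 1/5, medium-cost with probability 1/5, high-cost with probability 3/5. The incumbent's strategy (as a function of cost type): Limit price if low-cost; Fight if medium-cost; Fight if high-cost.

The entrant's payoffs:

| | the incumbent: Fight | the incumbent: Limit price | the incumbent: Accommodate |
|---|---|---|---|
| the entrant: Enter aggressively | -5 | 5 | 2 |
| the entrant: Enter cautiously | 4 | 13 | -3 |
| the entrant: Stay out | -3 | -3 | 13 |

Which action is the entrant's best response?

Enter cautiously

Compute the entrant's expected payoff for each action, taking the expectation over the incumbent's type.
E[Enter aggressively] = 1/5·(5) + 1/5·(-5) + 3/5·(-5) = -3
E[Enter cautiously] = 1/5·(13) + 1/5·(4) + 3/5·(4) = 29/5
E[Stay out] = 1/5·(-3) + 1/5·(-3) + 3/5·(-3) = -3
Best response: Enter cautiously (29/5 is the largest).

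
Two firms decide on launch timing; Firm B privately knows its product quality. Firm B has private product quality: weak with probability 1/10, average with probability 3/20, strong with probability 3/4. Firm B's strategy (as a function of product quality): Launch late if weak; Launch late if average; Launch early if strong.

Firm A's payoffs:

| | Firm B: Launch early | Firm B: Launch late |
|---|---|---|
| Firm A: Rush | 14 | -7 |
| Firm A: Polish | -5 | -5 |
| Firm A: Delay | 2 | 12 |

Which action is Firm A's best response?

Rush

Compute Firm A's expected payoff for each action, taking the expectation over Firm B's type.
E[Rush] = 1/10·(-7) + 3/20·(-7) + 3/4·(14) = 35/4
E[Polish] = 1/10·(-5) + 3/20·(-5) + 3/4·(-5) = -5
E[Delay] = 1/10·(12) + 3/20·(12) + 3/4·(2) = 9/2
Best response: Rush (35/4 is the largest).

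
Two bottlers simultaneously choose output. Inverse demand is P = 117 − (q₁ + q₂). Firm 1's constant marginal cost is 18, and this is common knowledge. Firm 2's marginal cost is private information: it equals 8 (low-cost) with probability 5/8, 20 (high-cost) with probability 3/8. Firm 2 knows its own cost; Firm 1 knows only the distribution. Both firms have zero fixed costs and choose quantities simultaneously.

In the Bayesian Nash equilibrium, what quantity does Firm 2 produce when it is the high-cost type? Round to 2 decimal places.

32.92

Type-c best response for Firm 2: q₂(c) = (117 − c)/2 − q₁/2.
Firm 1 maximizes expected profit; its first-order condition is 117 − 2q₁ − E[q₂] − 18 = 0.
Substituting E[q₂] and solving: E[c₂] = 12.5, so q₁ = (117 − 2·18 + 12.5)/3 = 31.1667.
q₂(high-cost) = (117 − 20 − 31.1667)/2 = 32.9167.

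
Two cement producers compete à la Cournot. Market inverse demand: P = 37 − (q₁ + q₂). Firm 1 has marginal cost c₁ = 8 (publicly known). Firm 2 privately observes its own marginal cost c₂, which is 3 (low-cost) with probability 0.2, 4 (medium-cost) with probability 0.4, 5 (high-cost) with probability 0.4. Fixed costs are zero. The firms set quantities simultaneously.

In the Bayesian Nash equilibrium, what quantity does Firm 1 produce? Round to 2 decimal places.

8.40

Each type of Firm 2 best-responds to q₁; Firm 1 best-responds to the expected q₂ over Firm 2's types.
Firm 2 with cost c maximizes (37 − (q₁+q₂) − c)·q₂, giving q₂(c) = (37 − c − q₁)/2.
E[c₂] = 0.2·3 + 0.4·4 + 0.4·5 = 4.2
Firm 1's FOC against E[q₂] yields q₁ = (37 − 2·8 + E[c₂])/3 = (37 − 16 + 4.2)/3 = 8.4.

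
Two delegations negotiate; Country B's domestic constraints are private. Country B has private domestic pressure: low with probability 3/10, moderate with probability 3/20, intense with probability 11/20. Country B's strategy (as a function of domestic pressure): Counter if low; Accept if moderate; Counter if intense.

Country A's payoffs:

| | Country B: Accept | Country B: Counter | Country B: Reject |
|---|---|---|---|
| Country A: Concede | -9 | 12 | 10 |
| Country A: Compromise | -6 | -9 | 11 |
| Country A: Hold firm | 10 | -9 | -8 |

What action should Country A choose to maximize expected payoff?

Concede

E[Concede] = 3/10·(12) + 3/20·(-9) + 11/20·(12) = 177/20
E[Compromise] = 3/10·(-9) + 3/20·(-6) + 11/20·(-9) = -171/20
E[Hold firm] = 3/10·(-9) + 3/20·(10) + 11/20·(-9) = -123/20
Best response: Concede (177/20 is the largest).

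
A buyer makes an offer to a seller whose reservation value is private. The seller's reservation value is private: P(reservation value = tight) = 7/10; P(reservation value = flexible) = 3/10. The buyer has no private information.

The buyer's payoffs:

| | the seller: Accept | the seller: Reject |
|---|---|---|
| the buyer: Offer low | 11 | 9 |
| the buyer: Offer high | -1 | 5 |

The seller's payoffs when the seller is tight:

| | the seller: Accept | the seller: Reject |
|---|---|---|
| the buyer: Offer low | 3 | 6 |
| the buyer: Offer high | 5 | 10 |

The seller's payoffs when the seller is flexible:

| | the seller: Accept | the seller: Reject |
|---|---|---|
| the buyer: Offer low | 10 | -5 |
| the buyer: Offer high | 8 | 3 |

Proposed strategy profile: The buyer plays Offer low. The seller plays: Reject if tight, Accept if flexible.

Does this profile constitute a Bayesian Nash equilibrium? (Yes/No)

Yes

The buyer plays Offer low: E[Offer low] = 7/10·(9) + 3/10·(11) = 48/5; E[Offer high] = 16/5. Best-responding. ✓
The seller (reservation value tight), facing Offer low: Accept gives 3, Reject gives 6. Proposed Reject is best. ✓
The seller (reservation value flexible), facing Offer low: Accept gives 10, Reject gives -5. Proposed Accept is best. ✓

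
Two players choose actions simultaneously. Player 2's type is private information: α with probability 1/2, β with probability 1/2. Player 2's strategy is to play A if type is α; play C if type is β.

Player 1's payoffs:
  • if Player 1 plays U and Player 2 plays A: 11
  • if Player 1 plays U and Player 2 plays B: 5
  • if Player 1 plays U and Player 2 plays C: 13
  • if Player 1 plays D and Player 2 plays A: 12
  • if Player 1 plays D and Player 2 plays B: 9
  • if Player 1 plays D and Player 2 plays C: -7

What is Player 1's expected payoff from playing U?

12

E[U] = 1/2·11 + 1/2·13 = 11/2 + 13/2 = 12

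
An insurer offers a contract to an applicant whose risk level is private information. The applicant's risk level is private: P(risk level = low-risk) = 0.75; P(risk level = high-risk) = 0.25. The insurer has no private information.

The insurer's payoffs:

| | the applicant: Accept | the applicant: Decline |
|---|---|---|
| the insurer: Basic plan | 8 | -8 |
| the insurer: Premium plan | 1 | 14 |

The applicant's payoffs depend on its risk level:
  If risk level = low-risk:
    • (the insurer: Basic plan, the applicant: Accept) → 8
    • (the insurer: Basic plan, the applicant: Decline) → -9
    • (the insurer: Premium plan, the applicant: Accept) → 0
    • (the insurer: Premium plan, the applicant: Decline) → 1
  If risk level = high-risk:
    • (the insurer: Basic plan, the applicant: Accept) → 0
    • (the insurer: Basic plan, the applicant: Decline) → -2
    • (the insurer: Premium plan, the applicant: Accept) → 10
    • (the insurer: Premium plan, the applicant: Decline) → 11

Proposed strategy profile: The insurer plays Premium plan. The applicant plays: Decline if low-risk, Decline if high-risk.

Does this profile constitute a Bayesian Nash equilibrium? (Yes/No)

Yes

A profile is a BNE iff every type of every player is best-responding given beliefs about the other side.
The insurer plays Premium plan: E[Premium plan] = 0.75·(14) + 0.25·(14) = 14; E[Basic plan] = -8. Best-responding. ✓
The applicant (risk level low-risk), facing Premium plan: Accept gives 0, Decline gives 1. Proposed Decline is best. ✓
The applicant (risk level high-risk), facing Premium plan: Accept gives 10, Decline gives 11. Proposed Decline is best. ✓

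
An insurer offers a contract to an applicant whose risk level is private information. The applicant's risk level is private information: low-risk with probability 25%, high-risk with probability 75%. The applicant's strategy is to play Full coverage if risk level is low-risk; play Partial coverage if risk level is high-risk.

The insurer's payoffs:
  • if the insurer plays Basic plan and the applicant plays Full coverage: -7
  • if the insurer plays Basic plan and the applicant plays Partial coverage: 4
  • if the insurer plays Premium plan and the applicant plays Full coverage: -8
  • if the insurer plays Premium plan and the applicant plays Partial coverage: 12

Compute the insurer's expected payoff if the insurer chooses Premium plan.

7

E[Premium plan] = 0.25·(-8) + 0.75·12 = (-2) + 9 = 7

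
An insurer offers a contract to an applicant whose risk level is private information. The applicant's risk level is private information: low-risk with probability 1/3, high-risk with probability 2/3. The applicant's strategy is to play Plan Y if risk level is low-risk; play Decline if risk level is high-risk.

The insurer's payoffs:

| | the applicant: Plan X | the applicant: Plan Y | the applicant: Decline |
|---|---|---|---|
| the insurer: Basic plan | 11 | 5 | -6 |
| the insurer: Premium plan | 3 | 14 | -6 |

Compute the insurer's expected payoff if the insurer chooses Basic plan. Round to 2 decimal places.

-2.33

E[Basic plan] = 1/3·5 + 2/3·(-6) = 5/3 + (-4) = -7/3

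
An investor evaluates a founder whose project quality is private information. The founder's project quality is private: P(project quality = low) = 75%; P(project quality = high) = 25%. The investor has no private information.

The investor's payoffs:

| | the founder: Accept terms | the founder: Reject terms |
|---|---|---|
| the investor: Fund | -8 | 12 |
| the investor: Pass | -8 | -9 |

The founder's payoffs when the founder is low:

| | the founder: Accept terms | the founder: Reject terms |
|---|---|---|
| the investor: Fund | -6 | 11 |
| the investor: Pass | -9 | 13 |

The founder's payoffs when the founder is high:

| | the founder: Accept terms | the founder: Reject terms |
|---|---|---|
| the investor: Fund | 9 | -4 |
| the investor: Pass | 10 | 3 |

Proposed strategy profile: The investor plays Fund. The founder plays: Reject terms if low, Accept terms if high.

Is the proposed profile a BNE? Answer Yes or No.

Yes

The investor plays Fund: E[Fund] = 0.75·(12) + 0.25·(-8) = 7; E[Pass] = -8.75. Best-responding. ✓
The founder (project quality low), facing Fund: Accept terms gives -6, Reject terms gives 11. Proposed Reject terms is best. ✓
The founder (project quality high), facing Fund: Accept terms gives 9, Reject terms gives -4. Proposed Accept terms is best. ✓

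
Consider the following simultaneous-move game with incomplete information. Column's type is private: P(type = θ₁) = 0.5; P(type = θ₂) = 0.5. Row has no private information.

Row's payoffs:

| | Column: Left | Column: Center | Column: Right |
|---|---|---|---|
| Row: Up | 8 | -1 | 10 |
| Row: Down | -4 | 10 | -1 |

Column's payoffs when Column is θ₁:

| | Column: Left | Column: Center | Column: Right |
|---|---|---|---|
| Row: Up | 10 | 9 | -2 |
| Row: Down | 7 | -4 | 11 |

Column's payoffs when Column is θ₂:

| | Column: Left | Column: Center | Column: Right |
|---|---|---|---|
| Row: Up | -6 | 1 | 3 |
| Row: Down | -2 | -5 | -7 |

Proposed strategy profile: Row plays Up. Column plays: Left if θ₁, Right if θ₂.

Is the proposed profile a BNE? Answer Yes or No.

Yes

A profile is a BNE iff every type of every player is best-responding given beliefs about the other side.
Row plays Up: E[Up] = 0.5·(8) + 0.5·(10) = 9; E[Down] = -2.5. Best-responding. ✓
Column (type θ₁), facing Up: Left gives 10, Center gives 9, Right gives -2. Proposed Left is best. ✓
Column (type θ₂), facing Up: Left gives -6, Center gives 1, Right gives 3. Proposed Right is best. ✓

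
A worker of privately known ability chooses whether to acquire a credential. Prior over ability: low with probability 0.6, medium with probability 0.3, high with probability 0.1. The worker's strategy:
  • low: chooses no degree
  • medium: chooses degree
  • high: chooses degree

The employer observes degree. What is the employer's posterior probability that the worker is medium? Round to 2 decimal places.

P(degree) = 0.6·0 + 0.3·1 + 0.1·1 = 0.4
P(medium | degree) = (0.3·1) / 0.4 = 0.3 / 0.4 = 0.75

0.75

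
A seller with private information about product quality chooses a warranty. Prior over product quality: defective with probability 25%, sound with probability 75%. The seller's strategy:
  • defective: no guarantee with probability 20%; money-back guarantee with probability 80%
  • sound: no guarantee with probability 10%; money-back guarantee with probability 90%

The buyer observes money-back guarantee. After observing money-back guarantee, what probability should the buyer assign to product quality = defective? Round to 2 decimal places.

P(money-back guarantee) = 0.25·0.8 + 0.75·0.9 = 0.875
P(defective | money-back guarantee) = (0.25·0.8) / 0.875 = 0.2 / 0.875 = 0.228571

0.23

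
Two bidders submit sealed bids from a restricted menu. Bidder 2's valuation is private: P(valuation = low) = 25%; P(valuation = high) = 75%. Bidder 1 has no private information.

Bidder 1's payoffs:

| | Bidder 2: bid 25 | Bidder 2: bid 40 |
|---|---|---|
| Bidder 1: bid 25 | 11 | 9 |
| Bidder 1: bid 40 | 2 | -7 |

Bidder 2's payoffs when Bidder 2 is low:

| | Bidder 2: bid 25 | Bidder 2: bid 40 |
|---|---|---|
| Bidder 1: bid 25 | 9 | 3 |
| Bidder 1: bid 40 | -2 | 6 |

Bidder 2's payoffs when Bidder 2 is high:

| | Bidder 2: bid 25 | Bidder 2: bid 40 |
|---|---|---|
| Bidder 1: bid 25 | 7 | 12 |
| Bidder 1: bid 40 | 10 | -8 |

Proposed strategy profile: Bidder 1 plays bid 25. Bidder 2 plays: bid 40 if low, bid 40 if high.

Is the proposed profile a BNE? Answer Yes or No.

No

A profile is a BNE iff every type of every player is best-responding given beliefs about the other side.
Bidder 1 plays bid 25: E[bid 25] = 0.25·(9) + 0.75·(9) = 9; E[bid 40] = -7. Best-responding. ✓
Bidder 2 (valuation low), facing bid 25: bid 25 gives 9, bid 40 gives 3. Proposed bid 40 is not best — profitable deviation exists. ✗
Bidder 2 (valuation high), facing bid 25: bid 25 gives 7, bid 40 gives 12. Proposed bid 40 is best. ✓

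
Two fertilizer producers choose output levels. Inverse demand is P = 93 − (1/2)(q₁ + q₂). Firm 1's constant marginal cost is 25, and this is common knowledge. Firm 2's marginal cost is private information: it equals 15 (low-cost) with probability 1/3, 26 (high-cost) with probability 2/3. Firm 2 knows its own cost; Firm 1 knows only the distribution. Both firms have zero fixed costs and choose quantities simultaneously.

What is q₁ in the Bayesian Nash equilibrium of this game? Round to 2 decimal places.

43.56

Firm 2 with cost c maximizes (93 − (1/2)(q₁+q₂) − c)·q₂, giving q₂(c) = (93 − c − (1/2)q₁).
E[c₂] = 1/3·15 + 2/3·26 = 22.3333
Firm 1's FOC against E[q₂] yields q₁ = (93 − 2·25 + E[c₂])/(3/2) = (93 − 50 + 22.3333)/(3/2) = 43.5556.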